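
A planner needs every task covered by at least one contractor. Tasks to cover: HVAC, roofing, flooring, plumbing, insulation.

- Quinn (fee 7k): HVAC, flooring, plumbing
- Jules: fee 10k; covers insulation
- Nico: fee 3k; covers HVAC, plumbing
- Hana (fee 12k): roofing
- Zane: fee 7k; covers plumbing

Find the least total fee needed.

The greedy cost-per-new-task heuristic would pick Nico, Quinn, Jules, and Hana for 32, but a cheaper cover exists.
Choose Quinn, Jules, and Hana: together they cover HVAC, roofing, flooring, plumbing, insulation — every task.
Total fee: 7 + 10 + 12 = 29.
No cover costs less than 29.

29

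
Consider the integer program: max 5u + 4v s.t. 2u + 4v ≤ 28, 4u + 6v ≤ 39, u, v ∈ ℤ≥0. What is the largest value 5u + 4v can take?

The continuous relaxation peaks at (9.75, 0) with value 48.75; rounding to a feasible lattice point costs some objective.
(u,v)=(9,0) is feasible, giving 45.
(u,v)=(8,1) is feasible, giving 44.
(u,v)=(8,0) is feasible, giving 40.
The best lattice point is (9,0), giving 45.

45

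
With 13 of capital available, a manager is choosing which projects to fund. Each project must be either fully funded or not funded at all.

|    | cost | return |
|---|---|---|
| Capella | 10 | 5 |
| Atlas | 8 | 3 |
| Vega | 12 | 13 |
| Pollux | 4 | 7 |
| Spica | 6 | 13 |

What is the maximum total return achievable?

20

This is a 0-1 knapsack instance.
Pollux + Spica: cost 4 + 6 = 10 ≤ 13, return 7 + 13 = 20.
Spica: cost 6 ≤ 13, return 13.
Best is Pollux and Spica with total return 20.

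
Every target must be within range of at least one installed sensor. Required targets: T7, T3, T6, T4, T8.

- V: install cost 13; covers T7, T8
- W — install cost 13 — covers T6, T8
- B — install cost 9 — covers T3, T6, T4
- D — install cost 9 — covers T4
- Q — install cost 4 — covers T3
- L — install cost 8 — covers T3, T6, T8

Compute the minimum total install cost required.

22

This is a weighted set-cover instance.
Choose V and B: together they cover T7, T3, T6, T4, T8 — every target.
Total install cost: 13 + 9 = 22.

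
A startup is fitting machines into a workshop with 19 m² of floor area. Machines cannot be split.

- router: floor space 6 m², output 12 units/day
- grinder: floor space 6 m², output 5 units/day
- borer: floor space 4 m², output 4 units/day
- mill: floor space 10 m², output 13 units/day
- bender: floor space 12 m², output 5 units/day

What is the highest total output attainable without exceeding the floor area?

25

This is a 0-1 knapsack instance.
Allowing fractional choices, the relaxed optimum would be about 28.0, but machines are indivisible.
router + mill: floor space 6 + 10 = 16 ≤ 19, output 12 + 13 = 25.
router + grinder + borer: floor space 6 + 6 + 4 = 16 ≤ 19, output 12 + 5 + 4 = 21.
Best is router and mill with total output 25.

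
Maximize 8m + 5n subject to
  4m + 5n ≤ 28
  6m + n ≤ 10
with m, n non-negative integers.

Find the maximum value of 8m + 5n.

Relaxing integrality, the LP optimum is 31.38 at (m,n) = (0.846, 4.92), which is not an integer point.
(m,n)=(1,4): 4·1+5·4=24≤28, 6·1+1·4=10≤10, objective 28.
(m,n)=(0,5): 4·0+5·5=25≤28, 6·0+1·5=5≤10, objective 25.
The best lattice point is (1,4), giving 28.

28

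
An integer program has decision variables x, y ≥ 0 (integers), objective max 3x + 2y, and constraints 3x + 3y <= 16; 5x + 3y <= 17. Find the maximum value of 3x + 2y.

11

(x,y)=(1,4): 3·1+3·4=15≤16, 5·1+3·4=17≤17, objective 11.
(x,y)=(0,5): 3·0+3·5=15≤16, 5·0+3·5=15≤17, objective 10.
The best lattice point is (1,4), giving 11.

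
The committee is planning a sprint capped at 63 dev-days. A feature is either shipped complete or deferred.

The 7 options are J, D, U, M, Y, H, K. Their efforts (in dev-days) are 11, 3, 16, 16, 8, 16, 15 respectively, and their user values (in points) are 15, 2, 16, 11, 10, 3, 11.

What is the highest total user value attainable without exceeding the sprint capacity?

55

Treat it as a binary knapsack problem.
J + D + U + Y + K: effort 11 + 3 + 16 + 8 + 15 = 53 ≤ 63, user value 15 + 2 + 16 + 10 + 11 = 54.
J + D + U + M + Y: effort 11 + 3 + 16 + 16 + 8 = 54 ≤ 63, user value 15 + 2 + 16 + 11 + 10 = 54.
J + D + U + M + K: effort 11 + 3 + 16 + 16 + 15 = 61 ≤ 63, user value 15 + 2 + 16 + 11 + 11 = 55.
Best is J, D, U, M, and K with total user value 55.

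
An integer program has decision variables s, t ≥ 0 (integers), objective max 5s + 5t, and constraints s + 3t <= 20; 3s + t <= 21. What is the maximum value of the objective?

50

The continuous relaxation peaks at (5.38, 4.88) with value 51.25; rounding to a feasible lattice point costs some objective.
(s,t)=(5,5): 1·5+3·5=20≤20, 3·5+1·5=20≤21, objective 50.
(s,t)=(5,4): 1·5+3·4=17≤20, 3·5+1·4=19≤21, objective 45.
(s,t)=(4,5): 1·4+3·5=19≤20, 3·4+1·5=17≤21, objective 45.
Maximum is 50 at (s,t)=(5,5).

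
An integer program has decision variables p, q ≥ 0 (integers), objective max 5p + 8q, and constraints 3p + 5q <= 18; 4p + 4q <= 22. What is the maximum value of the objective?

29

The continuous relaxation peaks at (4.75, 0.75) with value 29.75; rounding to a feasible lattice point costs some objective.
(p,q)=(1,3): 3·1+5·3=18≤18, 4·1+4·3=16≤22, objective 29.
(p,q)=(4,1): 3·4+5·1=17≤18, 4·4+4·1=20≤22, objective 28.
(p,q)=(2,2): 3·2+5·2=16≤18, 4·2+4·2=16≤22, objective 26.
Maximum is 29 at (p,q)=(1,3).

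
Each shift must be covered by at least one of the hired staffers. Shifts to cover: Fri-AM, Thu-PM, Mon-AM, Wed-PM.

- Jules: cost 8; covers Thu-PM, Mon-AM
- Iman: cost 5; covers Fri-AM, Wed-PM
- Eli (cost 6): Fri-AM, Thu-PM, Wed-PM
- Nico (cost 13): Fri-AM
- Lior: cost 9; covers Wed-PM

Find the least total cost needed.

13

The greedy cost-per-new-shift heuristic would pick Eli and Jules for 14, but a cheaper cover exists.
Choose Jules and Iman: together they cover Fri-AM, Thu-PM, Mon-AM, Wed-PM — every shift.
Total cost: 8 + 5 = 13.
No cover costs less than 13.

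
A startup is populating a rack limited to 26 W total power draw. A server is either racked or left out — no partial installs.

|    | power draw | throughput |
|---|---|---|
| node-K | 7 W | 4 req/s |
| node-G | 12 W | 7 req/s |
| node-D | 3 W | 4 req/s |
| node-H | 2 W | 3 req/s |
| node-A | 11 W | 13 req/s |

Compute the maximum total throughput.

24

Allowing fractional choices, the relaxed optimum would be about 25.8, but servers are indivisible.
node-G + node-D + node-A: power draw 12 + 3 + 11 = 26 ≤ 26, throughput 7 + 4 + 13 = 24.
node-G + node-H + node-A: power draw 12 + 2 + 11 = 25 ≤ 26, throughput 7 + 3 + 13 = 23.
node-K + node-D + node-H + node-A: power draw 7 + 3 + 2 + 11 = 23 ≤ 26, throughput 4 + 4 + 3 + 13 = 24.
The maximum throughput is 24; one optimal choice is node-K, node-D, node-H, and node-A.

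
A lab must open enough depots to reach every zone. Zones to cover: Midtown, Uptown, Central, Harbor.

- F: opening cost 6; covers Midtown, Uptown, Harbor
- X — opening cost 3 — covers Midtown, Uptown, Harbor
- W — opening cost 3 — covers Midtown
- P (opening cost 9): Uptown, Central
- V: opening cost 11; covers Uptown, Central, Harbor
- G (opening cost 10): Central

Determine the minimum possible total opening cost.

Choose X and P: together they cover Midtown, Uptown, Central, Harbor — every zone.
Total opening cost: 3 + 9 = 12.

12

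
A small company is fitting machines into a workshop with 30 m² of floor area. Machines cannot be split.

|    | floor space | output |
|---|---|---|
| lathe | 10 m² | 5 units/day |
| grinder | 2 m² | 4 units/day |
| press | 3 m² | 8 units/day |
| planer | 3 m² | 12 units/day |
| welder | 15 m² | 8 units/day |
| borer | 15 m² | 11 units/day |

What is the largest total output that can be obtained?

35

grinder + press + planer + welder: floor space 2 + 3 + 3 + 15 = 23 ≤ 30, output 4 + 8 + 12 + 8 = 32.
lathe + grinder + planer + borer: floor space 10 + 2 + 3 + 15 = 30 ≤ 30, output 5 + 4 + 12 + 11 = 32.
grinder + press + planer + borer: floor space 2 + 3 + 3 + 15 = 23 ≤ 30, output 4 + 8 + 12 + 11 = 35.
Best is grinder, press, planer, and borer with total output 35.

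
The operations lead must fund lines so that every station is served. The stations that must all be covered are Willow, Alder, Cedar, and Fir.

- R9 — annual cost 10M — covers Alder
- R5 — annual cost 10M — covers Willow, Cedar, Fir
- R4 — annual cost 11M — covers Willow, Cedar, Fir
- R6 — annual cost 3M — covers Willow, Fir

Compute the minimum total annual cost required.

20

This is an integer covering problem.
The greedy cost-per-new-station heuristic would pick R6, R9, and R5 for 23, but a cheaper cover exists.
Choose R9 and R5: together they cover Willow, Alder, Cedar, Fir — every station.
Total annual cost: 10 + 10 = 20.
No cover costs less than 20.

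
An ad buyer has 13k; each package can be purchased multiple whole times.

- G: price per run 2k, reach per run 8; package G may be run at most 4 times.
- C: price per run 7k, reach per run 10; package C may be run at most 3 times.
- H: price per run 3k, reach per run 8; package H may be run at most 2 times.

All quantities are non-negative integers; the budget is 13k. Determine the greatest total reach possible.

3×G and 2×H: price 12 ≤ 13, reach 3·8 + 2·8 = 40.
4×G and 1×H: price 11 ≤ 13, reach 4·8 + 1·8 = 40.
Best is 40.

40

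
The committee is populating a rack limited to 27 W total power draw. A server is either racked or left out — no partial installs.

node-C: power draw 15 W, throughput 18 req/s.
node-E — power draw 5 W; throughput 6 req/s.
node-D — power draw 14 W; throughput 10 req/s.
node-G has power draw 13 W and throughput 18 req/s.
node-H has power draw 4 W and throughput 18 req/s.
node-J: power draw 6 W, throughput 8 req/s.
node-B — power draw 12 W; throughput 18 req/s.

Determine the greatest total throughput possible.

50

Allowing fractional choices, the relaxed optimum would be about 51.2, but servers are indivisible.
node-H + node-J + node-B: power draw 4 + 6 + 12 = 22 ≤ 27, throughput 18 + 8 + 18 = 44.
node-E + node-H + node-J + node-B: power draw 5 + 4 + 6 + 12 = 27 ≤ 27, throughput 6 + 18 + 8 + 18 = 50.
node-G + node-H + node-J: power draw 13 + 4 + 6 = 23 ≤ 27, throughput 18 + 18 + 8 = 44.
Best is node-E, node-H, node-J, and node-B with total throughput 50.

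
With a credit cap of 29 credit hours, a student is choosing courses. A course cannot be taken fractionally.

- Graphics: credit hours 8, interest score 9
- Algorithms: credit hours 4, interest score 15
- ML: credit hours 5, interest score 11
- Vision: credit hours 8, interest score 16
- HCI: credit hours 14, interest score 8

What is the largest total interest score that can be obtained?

51

Allowing fractional choices, the relaxed optimum would be about 53.3, but courses are indivisible.
Graphics + Algorithms + ML + Vision: credit hours 8 + 4 + 5 + 8 = 25 ≤ 29, interest score 9 + 15 + 11 + 16 = 51.
Algorithms + ML + Vision: credit hours 4 + 5 + 8 = 17 ≤ 29, interest score 15 + 11 + 16 = 42.
Graphics + Algorithms + Vision: credit hours 8 + 4 + 8 = 20 ≤ 29, interest score 9 + 15 + 16 = 40.
Best is Graphics, Algorithms, ML, and Vision with total interest score 51.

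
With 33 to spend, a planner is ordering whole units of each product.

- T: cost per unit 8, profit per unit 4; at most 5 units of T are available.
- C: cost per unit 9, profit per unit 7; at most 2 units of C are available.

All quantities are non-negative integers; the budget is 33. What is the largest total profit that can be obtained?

C has the best ratio (7/9); taking only C gives at most 2×7 = 14 (stopped by the supply cap of 2).
Mixing does better — 3×T and 1×C: cost 33 ≤ 33, profit 3·4 + 1·7 = 19.

19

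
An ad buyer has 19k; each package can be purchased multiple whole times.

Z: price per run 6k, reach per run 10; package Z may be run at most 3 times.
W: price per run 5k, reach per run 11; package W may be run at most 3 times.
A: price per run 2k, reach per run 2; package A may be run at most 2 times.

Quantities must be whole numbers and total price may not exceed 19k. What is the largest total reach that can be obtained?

W has the best ratio (11/5); taking only W gives at most 3×11 = 33 (stopped by the price limit).
Mixing does better — 3×W and 2×A: price 19 ≤ 19, reach 3·11 + 2·2 = 37.

37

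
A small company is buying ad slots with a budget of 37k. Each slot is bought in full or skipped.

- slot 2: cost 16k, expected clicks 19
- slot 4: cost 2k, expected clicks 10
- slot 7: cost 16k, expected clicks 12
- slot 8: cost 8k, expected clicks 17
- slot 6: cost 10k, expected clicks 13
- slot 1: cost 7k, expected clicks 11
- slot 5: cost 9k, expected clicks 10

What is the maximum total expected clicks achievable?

Take slot 4, slot 8, slot 6, slot 1, and slot 5: cost 2 + 8 + 10 + 7 + 9 = 36 ≤ 37, expected clicks 10 + 17 + 13 + 11 + 10 = 61.
No other feasible combination does better.

61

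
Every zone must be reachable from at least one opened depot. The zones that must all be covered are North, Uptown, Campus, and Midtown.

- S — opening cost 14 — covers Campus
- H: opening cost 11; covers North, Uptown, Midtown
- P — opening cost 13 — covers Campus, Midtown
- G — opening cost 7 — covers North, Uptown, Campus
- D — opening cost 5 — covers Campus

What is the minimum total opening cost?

16

The greedy cost-per-new-zone heuristic would pick G and H for 18, but a cheaper cover exists.
Choose H and D: together they cover North, Uptown, Campus, Midtown — every zone.
Total opening cost: 11 + 5 = 16.
No cover costs less than 16.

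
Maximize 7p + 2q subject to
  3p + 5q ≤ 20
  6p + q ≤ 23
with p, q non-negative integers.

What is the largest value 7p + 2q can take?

Relaxing integrality, the LP optimum is 28.41 at (p,q) = (3.52, 1.89), which is not an integer point.
(p,q)=(3,2): 3·3+5·2=19≤20, 6·3+1·2=20≤23, objective 25.
(p,q)=(3,1): 3·3+5·1=14≤20, 6·3+1·1=19≤23, objective 23.
No feasible integer point exceeds 25.

25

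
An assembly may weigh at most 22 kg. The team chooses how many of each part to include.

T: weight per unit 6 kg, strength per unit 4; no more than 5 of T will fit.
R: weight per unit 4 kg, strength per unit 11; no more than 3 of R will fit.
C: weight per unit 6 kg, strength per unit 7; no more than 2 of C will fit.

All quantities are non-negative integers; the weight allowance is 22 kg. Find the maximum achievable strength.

This is a bounded integer knapsack.
Take 3×R and 1×C: weight 18 ≤ 22, strength 3·11 + 1·7 = 40.
R has the best ratio (11/4) and is taken to its limit of 3; remaining capacity is filled optimally with the others.

40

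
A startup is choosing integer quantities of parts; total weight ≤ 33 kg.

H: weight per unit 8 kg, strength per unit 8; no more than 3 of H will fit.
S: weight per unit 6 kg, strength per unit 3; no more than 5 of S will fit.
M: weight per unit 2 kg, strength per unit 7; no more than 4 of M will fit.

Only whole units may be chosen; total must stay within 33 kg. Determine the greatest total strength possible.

2×H, 1×S, and 4×M: weight 30 ≤ 33, strength 2·8 + 1·3 + 4·7 = 47.
3×H and 4×M: weight 32 ≤ 33, strength 3·8 + 4·7 = 52.
Best is 52.

52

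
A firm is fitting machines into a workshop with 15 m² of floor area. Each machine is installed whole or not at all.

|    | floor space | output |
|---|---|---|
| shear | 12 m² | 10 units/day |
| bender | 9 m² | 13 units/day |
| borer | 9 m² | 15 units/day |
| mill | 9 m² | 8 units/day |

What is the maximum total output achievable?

15

This is a 0-1 knapsack instance.
Allowing fractional choices, the relaxed optimum would be about 23.7, but machines are indivisible.
bender: floor space 9 ≤ 15, output 13.
shear: floor space 12 ≤ 15, output 10.
borer: floor space 9 ≤ 15, output 15.
Best is borer with total output 15.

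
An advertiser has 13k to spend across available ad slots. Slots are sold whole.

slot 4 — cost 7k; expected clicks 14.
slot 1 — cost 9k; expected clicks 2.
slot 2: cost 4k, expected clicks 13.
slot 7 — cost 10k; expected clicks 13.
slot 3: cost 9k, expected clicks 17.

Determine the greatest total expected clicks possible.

30

This is an integer program with binary decision variables.
Take slot 2 and slot 3: cost 4 + 9 = 13 ≤ 13, expected clicks 13 + 17 = 30.
No other feasible combination does better.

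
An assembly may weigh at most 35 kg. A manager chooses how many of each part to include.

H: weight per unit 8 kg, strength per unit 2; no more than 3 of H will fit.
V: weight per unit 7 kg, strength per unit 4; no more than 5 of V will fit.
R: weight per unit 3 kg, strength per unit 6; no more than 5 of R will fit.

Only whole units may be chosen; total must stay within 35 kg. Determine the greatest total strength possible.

R has the best ratio (6/3); taking only R gives at most 5×6 = 30 (stopped by the supply cap of 5).
Mixing does better — 2×V and 5×R: weight 29 ≤ 35, strength 2·4 + 5·6 = 38.

38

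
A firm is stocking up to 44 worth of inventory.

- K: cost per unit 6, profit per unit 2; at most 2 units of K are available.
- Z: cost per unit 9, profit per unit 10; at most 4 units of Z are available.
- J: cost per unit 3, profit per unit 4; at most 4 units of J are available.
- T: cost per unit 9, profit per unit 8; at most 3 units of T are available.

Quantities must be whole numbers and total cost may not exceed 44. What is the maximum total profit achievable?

J has the best ratio (4/3); taking only J gives at most 4×4 = 16 (stopped by the supply cap of 4).
Mixing does better — 4×Z and 2×J: cost 42 ≤ 44, profit 4·10 + 2·4 = 48.

48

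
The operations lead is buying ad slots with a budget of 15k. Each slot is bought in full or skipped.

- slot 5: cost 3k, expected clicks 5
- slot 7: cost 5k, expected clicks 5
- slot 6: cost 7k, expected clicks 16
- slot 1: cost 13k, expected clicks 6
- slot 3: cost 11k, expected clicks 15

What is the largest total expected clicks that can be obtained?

26

Allowing fractional choices, the relaxed optimum would be about 27.8, but ad slots are indivisible.
slot 5 + slot 7 + slot 6: cost 3 + 5 + 7 = 15 ≤ 15, expected clicks 5 + 5 + 16 = 26.
slot 7 + slot 6: cost 5 + 7 = 12 ≤ 15, expected clicks 5 + 16 = 21.
slot 5 + slot 6: cost 3 + 7 = 10 ≤ 15, expected clicks 5 + 16 = 21.
Best is slot 5, slot 7, and slot 6 with total expected clicks 26.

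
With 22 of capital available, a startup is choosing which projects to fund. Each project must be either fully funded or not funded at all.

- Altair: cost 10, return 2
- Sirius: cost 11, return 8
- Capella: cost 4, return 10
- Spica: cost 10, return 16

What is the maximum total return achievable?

Allowing fractional choices, the relaxed optimum would be about 31.8, but projects are indivisible.
Sirius + Spica: cost 11 + 10 = 21 ≤ 22, return 8 + 16 = 24.
Sirius + Capella: cost 11 + 4 = 15 ≤ 22, return 8 + 10 = 18.
Capella + Spica: cost 4 + 10 = 14 ≤ 22, return 10 + 16 = 26.
Best is Capella and Spica with total return 26.

26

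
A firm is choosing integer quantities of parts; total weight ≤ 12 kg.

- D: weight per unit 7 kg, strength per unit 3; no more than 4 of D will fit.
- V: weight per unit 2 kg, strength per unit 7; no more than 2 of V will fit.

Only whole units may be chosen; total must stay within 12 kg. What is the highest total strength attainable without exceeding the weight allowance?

17

This is a bounded integer knapsack.
V has the best ratio (7/2); taking only V gives at most 2×7 = 14 (stopped by the supply cap of 2).
Mixing does better — 1×D and 2×V: weight 11 ≤ 12, strength 1·3 + 2·7 = 17.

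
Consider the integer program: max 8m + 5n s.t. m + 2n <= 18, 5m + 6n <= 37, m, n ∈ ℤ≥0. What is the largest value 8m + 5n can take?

56

(m,n)=(7,0) is feasible, giving 56.
(m,n)=(6,1) is feasible, giving 53.
(m,n)=(6,0) is feasible, giving 48.
The best lattice point is (7,0), giving 56.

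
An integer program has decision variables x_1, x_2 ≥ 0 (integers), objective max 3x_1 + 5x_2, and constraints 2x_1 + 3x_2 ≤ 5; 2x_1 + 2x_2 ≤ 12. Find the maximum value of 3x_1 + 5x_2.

Relaxing integrality, the LP optimum is 8.33 at (x_1,x_2) = (0, 1.67), which is not an integer point.
(x_1,x_2)=(1,1): 2·1+3·1=5≤5, 2·1+2·1=4≤12, objective 8.
(x_1,x_2)=(2,0): 2·2+3·0=4≤5, 2·2+2·0=4≤12, objective 6.
(x_1,x_2)=(0,1): 2·0+3·1=3≤5, 2·0+2·1=2≤12, objective 5.
No feasible integer point exceeds 8.

8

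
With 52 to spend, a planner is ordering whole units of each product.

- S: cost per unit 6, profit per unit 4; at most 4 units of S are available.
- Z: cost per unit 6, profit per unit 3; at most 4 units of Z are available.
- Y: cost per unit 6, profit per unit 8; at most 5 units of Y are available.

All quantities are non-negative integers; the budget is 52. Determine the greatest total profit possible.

2×S, 1×Z, and 5×Y: cost 48 ≤ 52, profit 2·4 + 1·3 + 5·8 = 51.
3×S and 5×Y: cost 48 ≤ 52, profit 3·4 + 5·8 = 52.
Best is 52.

52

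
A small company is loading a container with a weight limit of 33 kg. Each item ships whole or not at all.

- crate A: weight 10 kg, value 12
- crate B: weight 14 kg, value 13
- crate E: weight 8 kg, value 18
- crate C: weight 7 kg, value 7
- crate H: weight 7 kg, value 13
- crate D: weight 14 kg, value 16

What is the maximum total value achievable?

This is a 0-1 knapsack instance.
Take crate A, crate E, crate C, and crate H: weight 10 + 8 + 7 + 7 = 32 ≤ 33, value 12 + 18 + 7 + 13 = 50.
No other feasible combination does better.

50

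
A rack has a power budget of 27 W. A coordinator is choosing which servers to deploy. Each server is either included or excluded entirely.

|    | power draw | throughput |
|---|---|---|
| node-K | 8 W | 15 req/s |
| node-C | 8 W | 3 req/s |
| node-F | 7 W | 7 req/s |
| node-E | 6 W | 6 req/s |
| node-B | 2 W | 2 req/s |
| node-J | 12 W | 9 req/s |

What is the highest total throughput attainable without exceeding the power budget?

Take node-K, node-F, and node-J: power draw 8 + 7 + 12 = 27 ≤ 27, throughput 15 + 7 + 9 = 31.
No other feasible combination does better.

31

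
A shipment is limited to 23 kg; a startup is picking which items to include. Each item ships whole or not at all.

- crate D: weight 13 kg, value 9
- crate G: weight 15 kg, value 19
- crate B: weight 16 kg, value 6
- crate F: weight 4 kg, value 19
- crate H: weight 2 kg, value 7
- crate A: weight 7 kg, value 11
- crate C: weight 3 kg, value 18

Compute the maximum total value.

56

Allowing fractional choices, the relaxed optimum would be about 63.9, but items are indivisible.
crate D + crate F + crate H + crate C: weight 13 + 4 + 2 + 3 = 22 ≤ 23, value 9 + 19 + 7 + 18 = 53.
crate F + crate H + crate A + crate C: weight 4 + 2 + 7 + 3 = 16 ≤ 23, value 19 + 7 + 11 + 18 = 55.
crate G + crate F + crate C: weight 15 + 4 + 3 = 22 ≤ 23, value 19 + 19 + 18 = 56.
Best is crate G, crate F, and crate C with total value 56.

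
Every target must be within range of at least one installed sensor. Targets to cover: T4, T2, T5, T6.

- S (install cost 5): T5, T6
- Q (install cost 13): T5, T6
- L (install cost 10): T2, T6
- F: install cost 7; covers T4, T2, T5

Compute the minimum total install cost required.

12

Choose S and F: together they cover T4, T2, T5, T6 — every target.
Total install cost: 5 + 7 = 12.
No cover costs less than 12.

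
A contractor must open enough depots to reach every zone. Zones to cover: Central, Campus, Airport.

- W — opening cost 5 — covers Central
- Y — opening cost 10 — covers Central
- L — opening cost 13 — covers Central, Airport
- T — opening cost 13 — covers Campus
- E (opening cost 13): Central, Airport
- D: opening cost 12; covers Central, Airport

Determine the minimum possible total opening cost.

This is a weighted set-cover instance.
Choose T and D: together they cover Central, Campus, Airport — every zone.
Total opening cost: 13 + 12 = 25.

25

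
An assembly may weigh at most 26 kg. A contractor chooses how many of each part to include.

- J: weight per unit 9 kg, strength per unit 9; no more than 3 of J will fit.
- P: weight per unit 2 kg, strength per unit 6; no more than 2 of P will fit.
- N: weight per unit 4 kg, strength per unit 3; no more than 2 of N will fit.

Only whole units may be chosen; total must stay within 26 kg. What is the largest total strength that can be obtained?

2×J and 2×P: weight 22 ≤ 26, strength 2·9 + 2·6 = 30.
2×J, 2×P, and 1×N: weight 26 ≤ 26, strength 2·9 + 2·6 + 1·3 = 33.
Best is 33.

33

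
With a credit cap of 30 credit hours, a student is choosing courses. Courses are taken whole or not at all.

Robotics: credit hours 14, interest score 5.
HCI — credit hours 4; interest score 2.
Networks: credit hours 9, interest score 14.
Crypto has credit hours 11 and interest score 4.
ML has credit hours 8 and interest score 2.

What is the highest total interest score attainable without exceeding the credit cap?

Allowing fractional choices, the relaxed optimum would be about 22.1, but courses are indivisible.
Robotics + HCI + Networks: credit hours 14 + 4 + 9 = 27 ≤ 30, interest score 5 + 2 + 14 = 21.
HCI + Networks + Crypto: credit hours 4 + 9 + 11 = 24 ≤ 30, interest score 2 + 14 + 4 = 20.
Best is Robotics, HCI, and Networks with total interest score 21.

21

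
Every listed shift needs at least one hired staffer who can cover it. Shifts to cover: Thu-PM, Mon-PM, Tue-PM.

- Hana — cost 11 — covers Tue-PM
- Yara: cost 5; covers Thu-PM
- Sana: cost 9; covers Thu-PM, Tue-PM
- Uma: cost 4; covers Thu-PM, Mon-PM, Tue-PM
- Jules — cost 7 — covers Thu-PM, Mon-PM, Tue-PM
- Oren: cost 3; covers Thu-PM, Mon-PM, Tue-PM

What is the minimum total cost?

3

Oren alone covers Thu-PM, Mon-PM, Tue-PM — every shift.
Total cost: 3.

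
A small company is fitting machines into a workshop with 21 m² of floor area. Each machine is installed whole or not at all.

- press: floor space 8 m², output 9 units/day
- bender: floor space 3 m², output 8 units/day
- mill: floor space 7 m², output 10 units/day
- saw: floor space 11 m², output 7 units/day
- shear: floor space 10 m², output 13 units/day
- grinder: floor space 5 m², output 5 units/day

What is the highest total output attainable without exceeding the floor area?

Take bender, mill, and shear: floor space 3 + 7 + 10 = 20 ≤ 21, output 8 + 10 + 13 = 31.
No other feasible combination does better.

31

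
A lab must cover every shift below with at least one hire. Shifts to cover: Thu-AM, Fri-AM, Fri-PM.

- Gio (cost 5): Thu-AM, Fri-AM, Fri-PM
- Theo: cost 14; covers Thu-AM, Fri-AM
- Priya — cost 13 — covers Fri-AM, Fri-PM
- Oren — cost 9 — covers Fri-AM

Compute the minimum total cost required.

5

Gio alone covers Thu-AM, Fri-AM, Fri-PM — every shift.
Total cost: 5.
No cover costs less than 5.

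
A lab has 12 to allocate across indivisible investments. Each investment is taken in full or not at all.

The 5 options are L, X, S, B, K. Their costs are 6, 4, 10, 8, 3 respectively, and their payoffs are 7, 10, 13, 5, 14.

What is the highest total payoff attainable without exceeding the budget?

This is an integer program with binary decision variables.
Allowing fractional choices, the relaxed optimum would be about 30.5, but investments are indivisible.
L + K: cost 6 + 3 = 9 ≤ 12, payoff 7 + 14 = 21.
X + K: cost 4 + 3 = 7 ≤ 12, payoff 10 + 14 = 24.
Best is X and K with total payoff 24.

24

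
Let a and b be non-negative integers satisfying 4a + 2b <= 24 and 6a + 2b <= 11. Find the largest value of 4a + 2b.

Relaxing integrality, the LP optimum is 11.00 at (a,b) = (0, 5.5), which is not an integer point.
(a,b)=(0,5): 4·0+2·5=10≤24, 6·0+2·5=10≤11, objective 10.
(a,b)=(0,4): 4·0+2·4=8≤24, 6·0+2·4=8≤11, objective 8.
No feasible integer point exceeds 10.

10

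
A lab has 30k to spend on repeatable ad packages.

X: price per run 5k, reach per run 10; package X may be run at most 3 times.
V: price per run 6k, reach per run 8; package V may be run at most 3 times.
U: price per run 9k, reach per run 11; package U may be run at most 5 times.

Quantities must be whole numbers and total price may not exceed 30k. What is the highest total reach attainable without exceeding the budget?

49

X has the best ratio (10/5); taking only X gives at most 3×10 = 30 (stopped by the supply cap of 3).
Mixing does better — 3×X, 1×V, and 1×U: price 30 ≤ 30, reach 3·10 + 1·8 + 1·11 = 49.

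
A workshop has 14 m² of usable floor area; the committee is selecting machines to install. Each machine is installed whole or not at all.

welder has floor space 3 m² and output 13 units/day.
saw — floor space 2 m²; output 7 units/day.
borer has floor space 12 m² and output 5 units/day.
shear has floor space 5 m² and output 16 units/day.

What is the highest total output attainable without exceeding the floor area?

welder + saw + shear: floor space 3 + 2 + 5 = 10 ≤ 14, output 13 + 7 + 16 = 36.
saw + shear: floor space 2 + 5 = 7 ≤ 14, output 7 + 16 = 23.
welder + shear: floor space 3 + 5 = 8 ≤ 14, output 13 + 16 = 29.
Best is welder, saw, and shear with total output 36.

36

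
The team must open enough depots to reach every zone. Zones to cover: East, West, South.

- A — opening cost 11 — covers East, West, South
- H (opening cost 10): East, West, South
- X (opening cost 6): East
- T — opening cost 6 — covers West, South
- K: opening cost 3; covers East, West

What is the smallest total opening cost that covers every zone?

Choose T and K: together they cover East, West, South — every zone.
Total opening cost: 6 + 3 = 9.
No cover costs less than 9.

9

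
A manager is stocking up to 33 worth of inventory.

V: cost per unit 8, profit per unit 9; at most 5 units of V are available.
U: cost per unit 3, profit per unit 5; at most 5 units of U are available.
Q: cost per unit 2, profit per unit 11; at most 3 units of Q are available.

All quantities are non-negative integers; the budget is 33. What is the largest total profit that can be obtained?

1×V, 5×U, and 3×Q: cost 29 ≤ 33, profit 1·9 + 5·5 + 3·11 = 67.
2×V, 3×U, and 3×Q: cost 31 ≤ 33, profit 2·9 + 3·5 + 3·11 = 66.
Best is 67.

67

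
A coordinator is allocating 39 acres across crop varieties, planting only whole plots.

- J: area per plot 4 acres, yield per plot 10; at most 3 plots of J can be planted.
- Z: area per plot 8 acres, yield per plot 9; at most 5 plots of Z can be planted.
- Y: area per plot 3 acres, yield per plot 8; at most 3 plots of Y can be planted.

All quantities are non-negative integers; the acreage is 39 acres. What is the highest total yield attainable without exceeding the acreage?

Take 3×J, 2×Z, and 3×Y: area 37 ≤ 39, yield 3·10 + 2·9 + 3·8 = 72.
Y has the best ratio (8/3) and is taken to its limit of 3; remaining capacity is filled optimally with the others.

72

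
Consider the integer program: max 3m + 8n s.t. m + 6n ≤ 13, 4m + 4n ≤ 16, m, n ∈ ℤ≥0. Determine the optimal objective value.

The continuous relaxation peaks at (2.2, 1.8) with value 21.00; rounding to a feasible lattice point costs some objective.
(m,n)=(1,2) is feasible, giving 19.
(m,n)=(3,1) is feasible, giving 17.
(m,n)=(0,2) is feasible, giving 16.
Maximum is 19 at (m,n)=(1,2).

19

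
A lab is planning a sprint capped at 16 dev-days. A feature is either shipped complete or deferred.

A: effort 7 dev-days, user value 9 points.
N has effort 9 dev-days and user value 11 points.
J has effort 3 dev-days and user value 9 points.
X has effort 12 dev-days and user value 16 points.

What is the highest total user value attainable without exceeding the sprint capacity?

25

Take J and X: effort 3 + 12 = 15 ≤ 16, user value 9 + 16 = 25.
No other feasible combination does better.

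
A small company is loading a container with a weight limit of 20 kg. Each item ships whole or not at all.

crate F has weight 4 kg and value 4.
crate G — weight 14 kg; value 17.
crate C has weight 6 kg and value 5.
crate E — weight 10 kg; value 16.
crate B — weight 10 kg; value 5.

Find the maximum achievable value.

25

Treat it as a binary knapsack problem.
crate F + crate C + crate E: weight 4 + 6 + 10 = 20 ≤ 20, value 4 + 5 + 16 = 25.
crate C + crate E: weight 6 + 10 = 16 ≤ 20, value 5 + 16 = 21.
crate G + crate C: weight 14 + 6 = 20 ≤ 20, value 17 + 5 = 22.
Best is crate F, crate C, and crate E with total value 25.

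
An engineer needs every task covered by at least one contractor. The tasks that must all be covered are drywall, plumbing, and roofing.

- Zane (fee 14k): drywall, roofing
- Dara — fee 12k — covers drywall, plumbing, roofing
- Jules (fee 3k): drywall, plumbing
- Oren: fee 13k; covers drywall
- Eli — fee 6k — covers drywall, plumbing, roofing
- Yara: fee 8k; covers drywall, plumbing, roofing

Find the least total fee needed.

6

Eli alone covers drywall, plumbing, roofing — every task.
Total fee: 6.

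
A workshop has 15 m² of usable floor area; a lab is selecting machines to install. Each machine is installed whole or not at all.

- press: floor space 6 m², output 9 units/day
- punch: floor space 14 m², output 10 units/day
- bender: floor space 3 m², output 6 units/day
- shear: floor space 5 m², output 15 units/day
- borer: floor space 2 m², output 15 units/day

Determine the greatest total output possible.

Take press, shear, and borer: floor space 6 + 5 + 2 = 13 ≤ 15, output 9 + 15 + 15 = 39.
No other feasible combination does better.

39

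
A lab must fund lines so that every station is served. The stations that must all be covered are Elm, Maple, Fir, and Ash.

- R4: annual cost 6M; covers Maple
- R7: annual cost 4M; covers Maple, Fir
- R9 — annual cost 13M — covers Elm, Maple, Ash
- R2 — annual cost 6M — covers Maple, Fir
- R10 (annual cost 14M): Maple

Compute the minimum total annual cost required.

Choose R7 and R9: together they cover Elm, Maple, Fir, Ash — every station.
Total annual cost: 4 + 13 = 17.

17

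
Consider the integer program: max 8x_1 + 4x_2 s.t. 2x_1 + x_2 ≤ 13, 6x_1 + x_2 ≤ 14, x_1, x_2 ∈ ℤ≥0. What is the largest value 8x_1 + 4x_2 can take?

52

(x_1,x_2)=(0,13): 2·0+1·13=13≤13, 6·0+1·13=13≤14, objective 52.
(x_1,x_2)=(0,12): 2·0+1·12=12≤13, 6·0+1·12=12≤14, objective 48.
No feasible integer point exceeds 52.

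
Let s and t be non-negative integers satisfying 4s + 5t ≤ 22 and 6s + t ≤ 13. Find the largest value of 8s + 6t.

(s,t)=(1,3): 4·1+5·3=19≤22, 6·1+1·3=9≤13, objective 26.
(s,t)=(0,4): 4·0+5·4=20≤22, 6·0+1·4=4≤13, objective 24.
(s,t)=(1,2): 4·1+5·2=14≤22, 6·1+1·2=8≤13, objective 20.
The best lattice point is (1,3), giving 26.

26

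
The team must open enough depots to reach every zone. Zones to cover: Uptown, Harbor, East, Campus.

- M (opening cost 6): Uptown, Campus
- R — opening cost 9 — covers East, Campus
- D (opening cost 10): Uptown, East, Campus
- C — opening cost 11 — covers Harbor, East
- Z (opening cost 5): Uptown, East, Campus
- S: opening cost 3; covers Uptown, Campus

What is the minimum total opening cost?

14

This is a weighted set-cover instance.
Choose C and S: together they cover Uptown, Harbor, East, Campus — every zone.
Total opening cost: 11 + 3 = 14.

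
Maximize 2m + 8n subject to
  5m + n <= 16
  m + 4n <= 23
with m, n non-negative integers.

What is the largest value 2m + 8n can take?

44

The continuous relaxation peaks at (0, 5.75) with value 46.00; rounding to a feasible lattice point costs some objective.
(m,n)=(2,5): 5·2+1·5=15≤16, 1·2+4·5=22≤23, objective 44.
(m,n)=(1,5): 5·1+1·5=10≤16, 1·1+4·5=21≤23, objective 42.
(m,n)=(0,5): 5·0+1·5=5≤16, 1·0+4·5=20≤23, objective 40.
(m,n)=(2,4): 5·2+1·4=14≤16, 1·2+4·4=18≤23, objective 36.
Maximum is 44 at (m,n)=(2,5).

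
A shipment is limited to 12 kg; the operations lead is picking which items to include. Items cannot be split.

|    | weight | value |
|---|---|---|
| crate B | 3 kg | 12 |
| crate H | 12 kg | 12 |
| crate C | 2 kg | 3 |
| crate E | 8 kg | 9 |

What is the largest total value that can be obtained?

21

This is a 0-1 knapsack instance.
Allowing fractional choices, the relaxed optimum would be about 22.9, but items are indivisible.
crate B: weight 3 ≤ 12, value 12.
crate B + crate C: weight 3 + 2 = 5 ≤ 12, value 12 + 3 = 15.
crate B + crate E: weight 3 + 8 = 11 ≤ 12, value 12 + 9 = 21.
Best is crate B and crate E with total value 21.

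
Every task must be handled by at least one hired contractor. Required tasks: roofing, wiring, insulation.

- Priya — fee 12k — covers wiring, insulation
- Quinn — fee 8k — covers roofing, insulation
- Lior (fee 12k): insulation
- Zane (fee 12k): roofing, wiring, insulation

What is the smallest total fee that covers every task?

The greedy cost-per-new-task heuristic would pick Quinn and Priya for 20, but a cheaper cover exists.
Zane alone covers roofing, wiring, insulation — every task.
Total fee: 12.
No cover costs less than 12.

12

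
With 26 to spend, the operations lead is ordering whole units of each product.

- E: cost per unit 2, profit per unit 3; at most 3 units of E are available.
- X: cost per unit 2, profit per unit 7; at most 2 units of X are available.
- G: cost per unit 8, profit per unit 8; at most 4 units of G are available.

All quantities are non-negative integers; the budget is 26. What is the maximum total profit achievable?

39

Take 3×E, 2×X, and 2×G: cost 26 ≤ 26, profit 3·3 + 2·7 + 2·8 = 39.
X has the best ratio (7/2) and is taken to its limit of 2; remaining capacity is filled optimally with the others.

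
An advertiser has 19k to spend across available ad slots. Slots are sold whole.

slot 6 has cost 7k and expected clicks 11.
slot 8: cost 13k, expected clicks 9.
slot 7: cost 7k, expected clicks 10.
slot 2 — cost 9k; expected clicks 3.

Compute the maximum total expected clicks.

21

Allowing fractional choices, the relaxed optimum would be about 24.5, but ad slots are indivisible.
slot 6 + slot 2: cost 7 + 9 = 16 ≤ 19, expected clicks 11 + 3 = 14.
slot 6 + slot 7: cost 7 + 7 = 14 ≤ 19, expected clicks 11 + 10 = 21.
slot 7 + slot 2: cost 7 + 9 = 16 ≤ 19, expected clicks 10 + 3 = 13.
Best is slot 6 and slot 7 with total expected clicks 21.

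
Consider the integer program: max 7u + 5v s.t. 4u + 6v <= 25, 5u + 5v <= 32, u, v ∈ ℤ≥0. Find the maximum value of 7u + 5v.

The continuous relaxation peaks at (6.25, 0) with value 43.75; rounding to a feasible lattice point costs some objective.
(u,v)=(6,0): 4·6+6·0=24≤25, 5·6+5·0=30≤32, objective 42.
(u,v)=(5,0): 4·5+6·0=20≤25, 5·5+5·0=25≤32, objective 35.
Maximum is 42 at (u,v)=(6,0).

42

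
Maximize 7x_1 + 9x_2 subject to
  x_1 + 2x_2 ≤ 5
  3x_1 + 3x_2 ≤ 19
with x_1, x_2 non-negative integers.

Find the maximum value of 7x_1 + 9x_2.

(x_1,x_2)=(5,0) is feasible, giving 35.
(x_1,x_2)=(4,0) is feasible, giving 28.
Maximum is 35 at (x_1,x_2)=(5,0).

35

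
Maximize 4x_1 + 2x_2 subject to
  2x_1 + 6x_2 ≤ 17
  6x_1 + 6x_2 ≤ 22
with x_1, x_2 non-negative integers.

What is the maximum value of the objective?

(x_1,x_2)=(3,0): 2·3+6·0=6≤17, 6·3+6·0=18≤22, objective 12.
(x_1,x_2)=(2,1): 2·2+6·1=10≤17, 6·2+6·1=18≤22, objective 10.
(x_1,x_2)=(2,0): 2·2+6·0=4≤17, 6·2+6·0=12≤22, objective 8.
No feasible integer point exceeds 12.

12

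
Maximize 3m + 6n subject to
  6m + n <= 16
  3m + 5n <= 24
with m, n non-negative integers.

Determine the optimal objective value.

27

(m,n)=(1,4) is feasible, giving 27.
(m,n)=(0,4) is feasible, giving 24.
(m,n)=(2,3) is feasible, giving 24.
No feasible integer point exceeds 27.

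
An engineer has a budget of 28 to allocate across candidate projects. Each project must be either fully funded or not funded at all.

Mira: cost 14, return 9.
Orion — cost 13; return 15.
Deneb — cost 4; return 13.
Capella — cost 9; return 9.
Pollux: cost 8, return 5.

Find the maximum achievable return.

37

Orion + Deneb + Capella: cost 13 + 4 + 9 = 26 ≤ 28, return 15 + 13 + 9 = 37.
Orion + Deneb + Pollux: cost 13 + 4 + 8 = 25 ≤ 28, return 15 + 13 + 5 = 33.
Best is Orion, Deneb, and Capella with total return 37.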